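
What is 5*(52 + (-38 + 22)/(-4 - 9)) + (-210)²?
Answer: 576760/13 ≈ 44366.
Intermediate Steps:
5*(52 + (-38 + 22)/(-4 - 9)) + (-210)² = 5*(52 - 16/(-13)) + 44100 = 5*(52 - 16*(-1/13)) + 44100 = 5*(52 + 16/13) + 44100 = 5*(692/13) + 44100 = 3460/13 + 44100 = 576760/13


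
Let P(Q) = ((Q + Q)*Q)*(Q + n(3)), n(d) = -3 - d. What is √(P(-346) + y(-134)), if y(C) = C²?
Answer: 2*I*√21065527 ≈ 9179.4*I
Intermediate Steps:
P(Q) = 2*Q²*(-6 + Q) (P(Q) = ((Q + Q)*Q)*(Q + (-3 - 1*3)) = ((2*Q)*Q)*(Q + (-3 - 3)) = (2*Q²)*(Q - 6) = (2*Q²)*(-6 + Q) = 2*Q²*(-6 + Q))
√(P(-346) + y(-134)) = √(2*(-346)²*(-6 - 346) + (-134)²) = √(2*119716*(-352) + 17956) = √(-84280064 + 17956) = √(-84262108) = 2*I*√21065527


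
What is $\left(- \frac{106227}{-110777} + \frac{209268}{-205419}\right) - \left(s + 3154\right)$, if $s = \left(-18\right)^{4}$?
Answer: $- \frac{820191754304771}{7585233521} \approx -1.0813 \cdot 10^{5}$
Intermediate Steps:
$s = 104976$
$\left(- \frac{106227}{-110777} + \frac{209268}{-205419}\right) - \left(s + 3154\right) = \left(- \frac{106227}{-110777} + \frac{209268}{-205419}\right) - \left(104976 + 3154\right) = \left(\left(-106227\right) \left(- \frac{1}{110777}\right) + 209268 \left(- \frac{1}{205419}\right)\right) - 108130 = \left(\frac{106227}{110777} - \frac{69756}{68473}\right) - 108130 = - \frac{453679041}{7585233521} - 108130 = - \frac{820191754304771}{7585233521}$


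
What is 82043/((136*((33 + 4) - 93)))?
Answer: -82043/7616 ≈ -10.772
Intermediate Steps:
82043/((136*((33 + 4) - 93))) = 82043/((136*(37 - 93))) = 82043/((136*(-56))) = 82043/(-7616) = 82043*(-1/7616) = -82043/7616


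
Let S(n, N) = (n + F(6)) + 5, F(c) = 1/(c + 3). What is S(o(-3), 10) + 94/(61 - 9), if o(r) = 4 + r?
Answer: 1853/234 ≈ 7.9188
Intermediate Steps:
F(c) = 1/(3 + c)
S(n, N) = 46/9 + n (S(n, N) = (n + 1/(3 + 6)) + 5 = (n + 1/9) + 5 = (n + ⅑) + 5 = (⅑ + n) + 5 = 46/9 + n)
S(o(-3), 10) + 94/(61 - 9) = (46/9 + (4 - 3)) + 94/(61 - 9) = (46/9 + 1) + 94/52 = 55/9 + 94*(1/52) = 55/9 + 47/26 = 1853/234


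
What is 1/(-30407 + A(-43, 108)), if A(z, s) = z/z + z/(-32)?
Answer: -32/972949 ≈ -3.2890e-5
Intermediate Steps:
A(z, s) = 1 - z/32 (A(z, s) = 1 + z*(-1/32) = 1 - z/32)
1/(-30407 + A(-43, 108)) = 1/(-30407 + (1 - 1/32*(-43))) = 1/(-30407 + (1 + 43/32)) = 1/(-30407 + 75/32) = 1/(-972949/32) = -32/972949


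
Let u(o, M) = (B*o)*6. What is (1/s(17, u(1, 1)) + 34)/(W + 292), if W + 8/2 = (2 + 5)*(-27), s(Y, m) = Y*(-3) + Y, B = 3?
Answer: 35/102 ≈ 0.34314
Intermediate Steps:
u(o, M) = 18*o (u(o, M) = (3*o)*6 = 18*o)
s(Y, m) = -2*Y (s(Y, m) = -3*Y + Y = -2*Y)
W = -193 (W = -4 + (2 + 5)*(-27) = -4 + 7*(-27) = -4 - 189 = -193)
(1/s(17, u(1, 1)) + 34)/(W + 292) = (1/(-2*17) + 34)/(-193 + 292) = (1/(-34) + 34)/99 = (-1/34 + 34)*(1/99) = (1155/34)*(1/99) = 35/102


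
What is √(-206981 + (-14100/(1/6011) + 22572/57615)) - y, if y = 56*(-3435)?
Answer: 192360 + I*√31336736238945605/19205 ≈ 1.9236e+5 + 9217.5*I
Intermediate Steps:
y = -192360
√(-206981 + (-14100/(1/6011) + 22572/57615)) - y = √(-206981 + (-14100/(1/6011) + 22572/57615)) - 1*(-192360) = √(-206981 + (-14100/1/6011 + 22572*(1/57615))) + 192360 = √(-206981 + (-14100*6011 + 7524/19205)) + 192360 = √(-206981 + (-84755100 + 7524/19205)) + 192360 = √(-206981 - 1627721687976/19205) + 192360 = √(-1631696758081/19205) + 192360 = I*√31336736238945605/19205 + 192360 = 192360 + I*√31336736238945605/19205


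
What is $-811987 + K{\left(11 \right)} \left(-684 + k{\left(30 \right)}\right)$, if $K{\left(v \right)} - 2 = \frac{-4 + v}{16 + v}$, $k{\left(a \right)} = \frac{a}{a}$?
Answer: $- \frac{21965312}{27} \approx -8.1353 \cdot 10^{5}$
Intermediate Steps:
$k{\left(a \right)} = 1$
$K{\left(v \right)} = 2 + \frac{-4 + v}{16 + v}$
$-811987 + K{\left(11 \right)} \left(-684 + k{\left(30 \right)}\right) = -811987 + \frac{28 + 3 \cdot 11}{16 + 11} \left(-684 + 1\right) = -811987 + \frac{28 + 33}{27} \left(-683\right) = -811987 + \frac{1}{27} \cdot 61 \left(-683\right) = -811987 + \frac{61}{27} \left(-683\right) = -811987 - \frac{41663}{27} = - \frac{21965312}{27}$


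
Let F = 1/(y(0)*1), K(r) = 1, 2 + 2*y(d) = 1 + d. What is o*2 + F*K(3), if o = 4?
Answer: 6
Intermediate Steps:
y(d) = -½ + d/2 (y(d) = -1 + (1 + d)/2 = -1 + (½ + d/2) = -½ + d/2)
F = -2 (F = 1/((-½ + (½)*0)*1) = 1/((-½ + 0)*1) = 1/(-½*1) = 1/(-½) = -2)
o*2 + F*K(3) = 4*2 - 2*1 = 8 - 2 = 6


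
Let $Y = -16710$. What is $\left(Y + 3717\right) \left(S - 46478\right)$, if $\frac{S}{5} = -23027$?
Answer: $2099837709$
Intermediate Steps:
$S = -115135$ ($S = 5 \left(-23027\right) = -115135$)
$\left(Y + 3717\right) \left(S - 46478\right) = \left(-16710 + 3717\right) \left(-115135 - 46478\right) = \left(-12993\right) \left(-161613\right) = 2099837709$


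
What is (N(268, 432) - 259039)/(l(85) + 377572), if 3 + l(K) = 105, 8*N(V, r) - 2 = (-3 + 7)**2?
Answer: -1036147/1510696 ≈ -0.68587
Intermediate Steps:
N(V, r) = 9/4 (N(V, r) = 1/4 + (-3 + 7)**2/8 = 1/4 + (1/8)*4**2 = 1/4 + (1/8)*16 = 1/4 + 2 = 9/4)
l(K) = 102 (l(K) = -3 + 105 = 102)
(N(268, 432) - 259039)/(l(85) + 377572) = (9/4 - 259039)/(102 + 377572) = -1036147/4/377674 = -1036147/4*1/377674 = -1036147/1510696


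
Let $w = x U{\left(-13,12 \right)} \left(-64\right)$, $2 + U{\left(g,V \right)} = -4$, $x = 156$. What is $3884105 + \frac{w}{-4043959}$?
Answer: $\frac{15707161311791}{4043959} \approx 3.8841 \cdot 10^{6}$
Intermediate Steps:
$U{\left(g,V \right)} = -6$ ($U{\left(g,V \right)} = -2 - 4 = -6$)
$w = 59904$ ($w = 156 \left(-6\right) \left(-64\right) = \left(-936\right) \left(-64\right) = 59904$)
$3884105 + \frac{w}{-4043959} = 3884105 + \frac{59904}{-4043959} = 3884105 + 59904 \left(- \frac{1}{4043959}\right) = 3884105 - \frac{59904}{4043959} = \frac{15707161311791}{4043959}$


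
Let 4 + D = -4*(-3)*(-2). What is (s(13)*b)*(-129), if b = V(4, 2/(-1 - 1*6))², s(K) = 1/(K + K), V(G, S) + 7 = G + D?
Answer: -123969/26 ≈ -4768.0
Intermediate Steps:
D = -28 (D = -4 - 4*(-3)*(-2) = -4 + 12*(-2) = -4 - 24 = -28)
V(G, S) = -35 + G (V(G, S) = -7 + (G - 28) = -7 + (-28 + G) = -35 + G)
s(K) = 1/(2*K)
b = 961 (b = (-35 + 4)² = (-31)² = 961)
(s(13)*b)*(-129) = (((½)/13)*961)*(-129) = (((½)*(1/13))*961)*(-129) = ((1/26)*961)*(-129) = (961/26)*(-129) = -123969/26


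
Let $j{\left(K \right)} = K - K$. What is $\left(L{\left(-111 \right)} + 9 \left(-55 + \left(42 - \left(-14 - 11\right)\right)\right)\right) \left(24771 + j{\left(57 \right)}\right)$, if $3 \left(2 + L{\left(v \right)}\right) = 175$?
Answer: $4070701$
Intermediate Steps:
$L{\left(v \right)} = \frac{169}{3}$ ($L{\left(v \right)} = -2 + \frac{1}{3} \cdot 175 = -2 + \frac{175}{3} = \frac{169}{3}$)
$j{\left(K \right)} = 0$
$\left(L{\left(-111 \right)} + 9 \left(-55 + \left(42 - \left(-14 - 11\right)\right)\right)\right) \left(24771 + j{\left(57 \right)}\right) = \left(\frac{169}{3} + 9 \left(-55 + \left(42 - \left(-14 - 11\right)\right)\right)\right) \left(24771 + 0\right) = \left(\frac{169}{3} + 9 \left(-55 + \left(42 - \left(-14 - 11\right)\right)\right)\right) 24771 = \left(\frac{169}{3} + 9 \left(-55 + \left(42 - -25\right)\right)\right) 24771 = \left(\frac{169}{3} + 9 \left(-55 + \left(42 + 25\right)\right)\right) 24771 = \left(\frac{169}{3} + 9 \left(-55 + 67\right)\right) 24771 = \left(\frac{169}{3} + 9 \cdot 12\right) 24771 = \left(\frac{169}{3} + 108\right) 24771 = \frac{493}{3} \cdot 24771 = 4070701$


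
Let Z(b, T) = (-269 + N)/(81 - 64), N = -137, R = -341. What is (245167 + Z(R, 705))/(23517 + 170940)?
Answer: 4167433/3305769 ≈ 1.2607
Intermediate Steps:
Z(b, T) = -406/17 (Z(b, T) = (-269 - 137)/(81 - 64) = -406/17)
(245167 + Z(R, 705))/(23517 + 170940) = (245167 - 406/17)/(23517 + 170940) = (4167433/17)/194457 = (4167433/17)*(1/194457) = 4167433/3305769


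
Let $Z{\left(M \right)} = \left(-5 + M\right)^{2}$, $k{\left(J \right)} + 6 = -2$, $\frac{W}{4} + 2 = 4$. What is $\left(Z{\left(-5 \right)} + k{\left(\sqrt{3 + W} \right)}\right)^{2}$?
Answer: $8464$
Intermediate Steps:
$W = 8$ ($W = -8 + 4 \cdot 4 = -8 + 16 = 8$)
$k{\left(J \right)} = -8$ ($k{\left(J \right)} = -6 - 2 = -8$)
$\left(Z{\left(-5 \right)} + k{\left(\sqrt{3 + W} \right)}\right)^{2} = \left(\left(-5 - 5\right)^{2} - 8\right)^{2} = \left(\left(-10\right)^{2} - 8\right)^{2} = \left(100 - 8\right)^{2} = 92^{2} = 8464$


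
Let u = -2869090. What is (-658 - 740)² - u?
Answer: 4823494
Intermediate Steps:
(-658 - 740)² - u = (-658 - 740)² - 1*(-2869090) = (-1398)² + 2869090 = 1954404 + 2869090 = 4823494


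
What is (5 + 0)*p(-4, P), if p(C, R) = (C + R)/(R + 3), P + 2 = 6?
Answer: 0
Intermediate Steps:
P = 4 (P = -2 + 6 = 4)
p(C, R) = (C + R)/(3 + R)
(5 + 0)*p(-4, P) = (5 + 0)*((-4 + 4)/(3 + 4)) = 5*(0/7) = 5*((⅐)*0) = 5*0 = 0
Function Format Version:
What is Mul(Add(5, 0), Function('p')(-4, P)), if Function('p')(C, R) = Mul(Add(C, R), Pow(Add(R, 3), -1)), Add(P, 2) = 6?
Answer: 0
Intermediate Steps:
P = 4 (P = Add(-2, 6) = 4)
Function('p')(C, R) = Mul(Pow(Add(3, R), -1), Add(C, R)) (Function('p')(C, R) = Mul(Add(C, R), Pow(Add(3, R), -1)) = Mul(Pow(Add(3, R), -1), Add(C, R)))
Mul(Add(5, 0), Function('p')(-4, P)) = Mul(Add(5, 0), Mul(Pow(Add(3, 4), -1), Add(-4, 4))) = Mul(5, Mul(Pow(7, -1), 0)) = Mul(5, Mul(Rational(1, 7), 0)) = Mul(5, 0) = 0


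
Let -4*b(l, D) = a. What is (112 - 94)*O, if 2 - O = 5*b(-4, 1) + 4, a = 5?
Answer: 153/2 ≈ 76.500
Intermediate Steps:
b(l, D) = -5/4 (b(l, D) = -1/4*5 = -5/4)
O = 17/4 (O = 2 - (5*(-5/4) + 4) = 2 - (-25/4 + 4) = 2 - 1*(-9/4) = 2 + 9/4 = 17/4 ≈ 4.2500)
(112 - 94)*O = (112 - 94)*(17/4) = 18*(17/4) = 153/2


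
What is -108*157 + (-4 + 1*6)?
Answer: -16954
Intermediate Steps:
-108*157 + (-4 + 1*6) = -16956 + (-4 + 6) = -16956 + 2 = -16954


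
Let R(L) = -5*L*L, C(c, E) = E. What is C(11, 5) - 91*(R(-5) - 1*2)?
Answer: 11562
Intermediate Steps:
R(L) = -5*L²
C(11, 5) - 91*(R(-5) - 1*2) = 5 - 91*(-5*(-5)² - 1*2) = 5 - 91*(-5*25 - 2) = 5 - 91*(-125 - 2) = 5 - 91*(-127) = 5 + 11557 = 11562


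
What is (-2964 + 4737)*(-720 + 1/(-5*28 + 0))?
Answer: -178720173/140 ≈ -1.2766e+6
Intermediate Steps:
(-2964 + 4737)*(-720 + 1/(-5*28 + 0)) = 1773*(-720 + 1/(-140 + 0)) = 1773*(-720 + 1/(-140)) = 1773*(-720 - 1/140) = 1773*(-100801/140) = -178720173/140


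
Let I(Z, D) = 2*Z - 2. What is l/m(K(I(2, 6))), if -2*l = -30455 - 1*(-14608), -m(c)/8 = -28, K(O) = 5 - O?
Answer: 15847/448 ≈ 35.373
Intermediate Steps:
I(Z, D) = -2 + 2*Z
m(c) = 224 (m(c) = -8*(-28) = 224)
l = 15847/2 (l = -(-30455 - 1*(-14608))/2 = -(-30455 + 14608)/2 = -½*(-15847) = 15847/2 ≈ 7923.5)
l/m(K(I(2, 6))) = (15847/2)/224 = (15847/2)*(1/224) = 15847/448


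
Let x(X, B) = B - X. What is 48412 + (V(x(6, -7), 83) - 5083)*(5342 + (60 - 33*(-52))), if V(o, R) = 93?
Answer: -35470408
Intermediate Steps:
48412 + (V(x(6, -7), 83) - 5083)*(5342 + (60 - 33*(-52))) = 48412 + (93 - 5083)*(5342 + (60 - 33*(-52))) = 48412 - 4990*(5342 + (60 + 1716)) = 48412 - 4990*(5342 + 1776) = 48412 - 4990*7118 = 48412 - 35518820 = -35470408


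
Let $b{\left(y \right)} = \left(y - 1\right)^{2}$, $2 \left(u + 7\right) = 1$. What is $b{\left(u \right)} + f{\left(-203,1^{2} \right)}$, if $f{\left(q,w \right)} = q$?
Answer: $- \frac{587}{4} \approx -146.75$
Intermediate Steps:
$u = - \frac{13}{2}$ ($u = -7 + \frac{1}{2} \cdot 1 = -7 + \frac{1}{2} = - \frac{13}{2} \approx -6.5$)
$b{\left(y \right)} = \left(-1 + y\right)^{2}$
$b{\left(u \right)} + f{\left(-203,1^{2} \right)} = \left(-1 - \frac{13}{2}\right)^{2} - 203 = \left(- \frac{15}{2}\right)^{2} - 203 = \frac{225}{4} - 203 = - \frac{587}{4}$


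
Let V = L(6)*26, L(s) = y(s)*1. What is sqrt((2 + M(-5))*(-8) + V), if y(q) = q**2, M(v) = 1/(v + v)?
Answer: 2*sqrt(5755)/5 ≈ 30.345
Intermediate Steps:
M(v) = 1/(2*v)
L(s) = s**2 (L(s) = s**2*1 = s**2)
V = 936 (V = 6**2*26 = 36*26 = 936)
sqrt((2 + M(-5))*(-8) + V) = sqrt((2 + (1/2)/(-5))*(-8) + 936) = sqrt((2 + (1/2)*(-1/5))*(-8) + 936) = sqrt((2 - 1/10)*(-8) + 936) = sqrt((19/10)*(-8) + 936) = sqrt(-76/5 + 936) = sqrt(4604/5) = 2*sqrt(5755)/5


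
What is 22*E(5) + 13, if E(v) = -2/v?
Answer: 21/5 ≈ 4.2000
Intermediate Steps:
22*E(5) + 13 = 22*(-2/5) + 13 = 22*(-2*⅕) + 13 = 22*(-⅖) + 13 = -44/5 + 13 = 21/5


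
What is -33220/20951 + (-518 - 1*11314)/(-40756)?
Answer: -276505522/213469739 ≈ -1.2953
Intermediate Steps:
-33220/20951 + (-518 - 1*11314)/(-40756) = -33220*1/20951 + (-518 - 11314)*(-1/40756) = -33220/20951 - 11832*(-1/40756) = -33220/20951 + 2958/10189 = -276505522/213469739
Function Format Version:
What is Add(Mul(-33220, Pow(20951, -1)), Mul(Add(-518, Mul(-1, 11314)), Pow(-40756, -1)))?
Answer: Rational(-276505522, 213469739) ≈ -1.2953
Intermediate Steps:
Add(Mul(-33220, Pow(20951, -1)), Mul(Add(-518, Mul(-1, 11314)), Pow(-40756, -1))) = Add(Mul(-33220, Rational(1, 20951)), Mul(Add(-518, -11314), Rational(-1, 40756))) = Add(Rational(-33220, 20951), Mul(-11832, Rational(-1, 40756))) = Add(Rational(-33220, 20951), Rational(2958, 10189)) = Rational(-276505522, 213469739)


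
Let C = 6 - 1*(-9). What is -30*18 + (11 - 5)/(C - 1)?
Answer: -3777/7 ≈ -539.57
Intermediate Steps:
C = 15 (C = 6 + 9 = 15)
-30*18 + (11 - 5)/(C - 1) = -30*18 + (11 - 5)/(15 - 1) = -540 + 6/14 = -540 + 6*(1/14) = -540 + 3/7 = -3777/7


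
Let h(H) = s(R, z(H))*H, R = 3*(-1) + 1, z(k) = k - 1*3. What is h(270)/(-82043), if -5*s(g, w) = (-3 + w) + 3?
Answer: 14418/82043 ≈ 0.17574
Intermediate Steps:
z(k) = -3 + k (z(k) = k - 3 = -3 + k)
R = -2 (R = -3 + 1 = -2)
s(g, w) = -w/5 (s(g, w) = -((-3 + w) + 3)/5 = -w/5)
h(H) = H*(⅗ - H/5) (h(H) = (-(-3 + H)/5)*H = (⅗ - H/5)*H = H*(⅗ - H/5))
h(270)/(-82043) = ((⅕)*270*(3 - 1*270))/(-82043) = ((⅕)*270*(3 - 270))*(-1/82043) = ((⅕)*270*(-267))*(-1/82043) = -14418*(-1/82043) = 14418/82043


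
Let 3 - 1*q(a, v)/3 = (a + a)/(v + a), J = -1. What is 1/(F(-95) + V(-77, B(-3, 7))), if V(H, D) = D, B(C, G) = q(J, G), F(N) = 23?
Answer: 1/33 ≈ 0.030303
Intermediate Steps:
q(a, v) = 9 - 6*a/(a + v) (q(a, v) = 9 - 3*(a + a)/(v + a) = 9 - 3*2*a/(a + v) = 9 - 6*a/(a + v))
B(C, G) = 3*(-1 + 3*G)/(-1 + G)
1/(F(-95) + V(-77, B(-3, 7))) = 1/(23 + 3*(-1 + 3*7)/(-1 + 7)) = 1/(23 + 3*(-1 + 21)/6) = 1/(23 + 3*(⅙)*20) = 1/(23 + 10) = 1/33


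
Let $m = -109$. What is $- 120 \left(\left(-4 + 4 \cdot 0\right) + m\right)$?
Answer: $13560$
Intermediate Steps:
$- 120 \left(\left(-4 + 4 \cdot 0\right) + m\right) = - 120 \left(\left(-4 + 4 \cdot 0\right) - 109\right) = - 120 \left(\left(-4 + 0\right) - 109\right) = - 120 \left(-4 - 109\right) = \left(-120\right) \left(-113\right) = 13560$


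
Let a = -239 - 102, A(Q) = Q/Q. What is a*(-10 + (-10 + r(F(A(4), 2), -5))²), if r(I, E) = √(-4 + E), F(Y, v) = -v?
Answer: -27621 + 20460*I ≈ -27621.0 + 20460.0*I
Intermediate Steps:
A(Q) = 1
a = -341
a*(-10 + (-10 + r(F(A(4), 2), -5))²) = -341*(-10 + (-10 + √(-4 - 5))²) = -341*(-10 + (-10 + √(-9))²) = -341*(-10 + (-10 + 3*I)²) = 3410 - 341*(-10 + 3*I)²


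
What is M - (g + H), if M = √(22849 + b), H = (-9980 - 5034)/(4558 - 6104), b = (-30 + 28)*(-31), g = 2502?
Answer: -1941553/773 + √22911 ≈ -2360.3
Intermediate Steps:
b = 62 (b = -2*(-31) = 62)
H = 7507/773 (H = -15014/(-1546) = -15014*(-1/1546) = 7507/773 ≈ 9.7115)
M = √22911 (M = √(22849 + 62) = √22911 ≈ 151.36)
M - (g + H) = √22911 - (2502 + 7507/773) = √22911 - 1*1941553/773 = √22911 - 1941553/773 = -1941553/773 + √22911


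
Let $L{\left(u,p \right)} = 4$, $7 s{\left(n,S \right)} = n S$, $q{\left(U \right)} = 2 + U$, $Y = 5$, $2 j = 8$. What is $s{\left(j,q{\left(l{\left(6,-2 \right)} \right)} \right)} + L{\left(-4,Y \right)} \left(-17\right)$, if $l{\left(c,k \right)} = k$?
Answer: $-68$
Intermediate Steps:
$j = 4$ ($j = \frac{1}{2} \cdot 8 = 4$)
$s{\left(n,S \right)} = \frac{S n}{7}$ ($s{\left(n,S \right)} = \frac{n S}{7} = \frac{S n}{7}$)
$s{\left(j,q{\left(l{\left(6,-2 \right)} \right)} \right)} + L{\left(-4,Y \right)} \left(-17\right) = \frac{1}{7} \left(2 - 2\right) 4 + 4 \left(-17\right) = \frac{1}{7} \cdot 0 \cdot 4 - 68 = 0 - 68 = -68$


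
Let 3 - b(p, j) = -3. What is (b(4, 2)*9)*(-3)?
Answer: -162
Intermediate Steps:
b(p, j) = 6 (b(p, j) = 3 - 1*(-3) = 3 + 3 = 6)
(b(4, 2)*9)*(-3) = (6*9)*(-3) = 54*(-3) = -162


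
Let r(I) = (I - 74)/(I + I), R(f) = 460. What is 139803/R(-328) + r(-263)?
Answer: 36845699/120980 ≈ 304.56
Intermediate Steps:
r(I) = (-74 + I)/(2*I) (r(I) = (-74 + I)/((2*I)) = (-74 + I)*(1/(2*I)) = (-74 + I)/(2*I))
139803/R(-328) + r(-263) = 139803/460 + (1/2)*(-74 - 263)/(-263) = 139803*(1/460) + (1/2)*(-1/263)*(-337) = 139803/460 + 337/526 = 36845699/120980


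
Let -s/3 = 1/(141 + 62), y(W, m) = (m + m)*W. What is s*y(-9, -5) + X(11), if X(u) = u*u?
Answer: 24293/203 ≈ 119.67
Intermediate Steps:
y(W, m) = 2*W*m (y(W, m) = (2*m)*W = 2*W*m)
X(u) = u²
s = -3/203 (s = -3/(141 + 62) = -3/203 ≈ -0.014778)
s*y(-9, -5) + X(11) = -6*(-9)*(-5)/203 + 11² = -3/203*90 + 121 = -270/203 + 121 = 24293/203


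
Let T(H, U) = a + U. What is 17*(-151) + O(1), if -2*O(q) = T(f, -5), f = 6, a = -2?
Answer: -5127/2 ≈ -2563.5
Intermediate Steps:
T(H, U) = -2 + U
O(q) = 7/2 (O(q) = -(-2 - 5)/2 = -½*(-7) = 7/2)
17*(-151) + O(1) = 17*(-151) + 7/2 = -2567 + 7/2 = -5127/2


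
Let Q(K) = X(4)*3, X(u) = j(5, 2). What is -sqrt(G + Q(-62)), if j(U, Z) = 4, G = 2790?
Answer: -sqrt(2802) ≈ -52.934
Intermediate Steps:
X(u) = 4
Q(K) = 12 (Q(K) = 4*3 = 12)
-sqrt(G + Q(-62)) = -sqrt(2790 + 12) = -sqrt(2802)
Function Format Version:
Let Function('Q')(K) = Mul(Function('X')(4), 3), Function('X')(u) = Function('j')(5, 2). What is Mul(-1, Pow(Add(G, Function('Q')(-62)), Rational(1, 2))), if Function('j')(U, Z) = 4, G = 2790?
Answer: Mul(-1, Pow(2802, Rational(1, 2))) ≈ -52.934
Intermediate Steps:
Function('X')(u) = 4
Function('Q')(K) = 12 (Function('Q')(K) = Mul(4, 3) = 12)
Mul(-1, Pow(Add(G, Function('Q')(-62)), Rational(1, 2))) = Mul(-1, Pow(Add(2790, 12), Rational(1, 2))) = Mul(-1, Pow(2802, Rational(1, 2)))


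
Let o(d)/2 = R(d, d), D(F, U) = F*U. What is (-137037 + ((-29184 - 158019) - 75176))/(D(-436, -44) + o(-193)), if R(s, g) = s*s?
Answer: -199708/46841 ≈ -4.2635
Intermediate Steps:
R(s, g) = s²
o(d) = 2*d²
(-137037 + ((-29184 - 158019) - 75176))/(D(-436, -44) + o(-193)) = (-137037 + ((-29184 - 158019) - 75176))/(-436*(-44) + 2*(-193)²) = (-137037 + (-187203 - 75176))/(19184 + 2*37249) = (-137037 - 262379)/(19184 + 74498) = -399416/93682 = -399416*1/93682 = -199708/46841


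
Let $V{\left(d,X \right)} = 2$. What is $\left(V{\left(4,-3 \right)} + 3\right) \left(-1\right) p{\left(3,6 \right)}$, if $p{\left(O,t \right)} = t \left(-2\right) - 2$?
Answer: $70$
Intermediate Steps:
$p{\left(O,t \right)} = -2 - 2 t$ ($p{\left(O,t \right)} = - 2 t - 2 = -2 - 2 t$)
$\left(V{\left(4,-3 \right)} + 3\right) \left(-1\right) p{\left(3,6 \right)} = \left(2 + 3\right) \left(-1\right) \left(-2 - 12\right) = 5 \left(-1\right) \left(-2 - 12\right) = \left(-5\right) \left(-14\right) = 70$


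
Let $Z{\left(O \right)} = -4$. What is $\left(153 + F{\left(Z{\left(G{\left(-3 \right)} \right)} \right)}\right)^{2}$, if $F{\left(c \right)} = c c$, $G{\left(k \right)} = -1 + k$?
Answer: $28561$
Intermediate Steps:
$F{\left(c \right)} = c^{2}$
$\left(153 + F{\left(Z{\left(G{\left(-3 \right)} \right)} \right)}\right)^{2} = \left(153 + \left(-4\right)^{2}\right)^{2} = \left(153 + 16\right)^{2} = 169^{2} = 28561$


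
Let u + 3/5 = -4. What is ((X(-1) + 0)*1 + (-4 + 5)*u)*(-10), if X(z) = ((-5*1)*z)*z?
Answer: 96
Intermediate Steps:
X(z) = -5*z**2 (X(z) = (-5*z)*z = -5*z**2)
u = -23/5 (u = -3/5 - 4 = -23/5 ≈ -4.6000)
((X(-1) + 0)*1 + (-4 + 5)*u)*(-10) = ((-5*(-1)**2 + 0)*1 + (-4 + 5)*(-23/5))*(-10) = ((-5*1 + 0)*1 + 1*(-23/5))*(-10) = ((-5 + 0)*1 - 23/5)*(-10) = (-5*1 - 23/5)*(-10) = (-5 - 23/5)*(-10) = -48/5*(-10) = 96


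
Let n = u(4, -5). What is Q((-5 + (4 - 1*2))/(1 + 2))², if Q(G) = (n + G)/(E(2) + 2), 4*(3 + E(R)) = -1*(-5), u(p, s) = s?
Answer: 576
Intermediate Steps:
E(R) = -7/4 (E(R) = -3 + (-1*(-5))/4 = -3 + (¼)*5 = -3 + 5/4 = -7/4)
n = -5
Q(G) = -20 + 4*G (Q(G) = (-5 + G)/(-7/4 + 2) = (-5 + G)/(¼) = (-5 + G)*4 = -20 + 4*G)
Q((-5 + (4 - 1*2))/(1 + 2))² = (-20 + 4*((-5 + (4 - 1*2))/(1 + 2)))² = (-20 + 4*((-5 + (4 - 2))/3))² = (-20 + 4*((-5 + 2)*(⅓)))² = (-20 + 4*(-3*⅓))² = (-20 + 4*(-1))² = (-20 - 4)² = (-24)² = 576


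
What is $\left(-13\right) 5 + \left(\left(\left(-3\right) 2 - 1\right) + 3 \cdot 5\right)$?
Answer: $-57$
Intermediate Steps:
$\left(-13\right) 5 + \left(\left(\left(-3\right) 2 - 1\right) + 3 \cdot 5\right) = -65 + \left(\left(-6 - 1\right) + 15\right) = -65 + \left(-7 + 15\right) = -65 + 8 = -57$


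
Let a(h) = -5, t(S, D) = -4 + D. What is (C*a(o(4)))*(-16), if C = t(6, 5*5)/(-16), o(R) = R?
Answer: -105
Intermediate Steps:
C = -21/16 (C = (-4 + 5*5)/(-16) = (-4 + 25)*(-1/16) = 21*(-1/16) = -21/16 ≈ -1.3125)
(C*a(o(4)))*(-16) = -21/16*(-5)*(-16) = (105/16)*(-16) = -105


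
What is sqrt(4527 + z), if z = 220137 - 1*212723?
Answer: sqrt(11941) ≈ 109.27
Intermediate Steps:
z = 7414 (z = 220137 - 212723 = 7414)
sqrt(4527 + z) = sqrt(4527 + 7414) = sqrt(11941)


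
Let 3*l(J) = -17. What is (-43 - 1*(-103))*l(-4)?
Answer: -340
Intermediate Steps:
l(J) = -17/3 (l(J) = (1/3)*(-17) = -17/3)
(-43 - 1*(-103))*l(-4) = (-43 - 1*(-103))*(-17/3) = (-43 + 103)*(-17/3) = 60*(-17/3) = -340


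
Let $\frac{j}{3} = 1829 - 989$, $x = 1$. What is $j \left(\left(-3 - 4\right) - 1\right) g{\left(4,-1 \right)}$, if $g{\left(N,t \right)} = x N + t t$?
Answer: $-100800$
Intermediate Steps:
$g{\left(N,t \right)} = N + t^{2}$ ($g{\left(N,t \right)} = 1 N + t t = N + t^{2}$)
$j = 2520$ ($j = 3 \left(1829 - 989\right) = 3 \cdot 840 = 2520$)
$j \left(\left(-3 - 4\right) - 1\right) g{\left(4,-1 \right)} = 2520 \left(\left(-3 - 4\right) - 1\right) \left(4 + \left(-1\right)^{2}\right) = 2520 \left(-7 - 1\right) \left(4 + 1\right) = 2520 \left(\left(-8\right) 5\right) = 2520 \left(-40\right) = -100800$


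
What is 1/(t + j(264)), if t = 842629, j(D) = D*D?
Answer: 1/912325 ≈ 1.0961e-6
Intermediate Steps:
j(D) = D²
1/(t + j(264)) = 1/(842629 + 264²) = 1/(842629 + 69696) = 1/912325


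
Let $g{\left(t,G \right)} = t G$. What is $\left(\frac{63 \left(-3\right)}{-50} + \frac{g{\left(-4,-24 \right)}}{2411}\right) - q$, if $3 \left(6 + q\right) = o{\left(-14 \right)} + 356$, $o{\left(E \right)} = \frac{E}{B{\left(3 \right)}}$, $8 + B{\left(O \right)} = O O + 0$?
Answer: $- \frac{12558921}{120550} \approx -104.18$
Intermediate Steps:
$B{\left(O \right)} = -8 + O^{2}$ ($B{\left(O \right)} = -8 + \left(O O + 0\right) = -8 + \left(O^{2} + 0\right) = -8 + O^{2}$)
$o{\left(E \right)} = E$ ($o{\left(E \right)} = \frac{E}{-8 + 3^{2}} = \frac{E}{-8 + 9} = \frac{E}{1} = E 1 = E$)
$g{\left(t,G \right)} = G t$
$q = 108$ ($q = -6 + \frac{-14 + 356}{3} = -6 + \frac{1}{3} \cdot 342 = -6 + 114 = 108$)
$\left(\frac{63 \left(-3\right)}{-50} + \frac{g{\left(-4,-24 \right)}}{2411}\right) - q = \left(\frac{63 \left(-3\right)}{-50} + \frac{\left(-24\right) \left(-4\right)}{2411}\right) - 108 = \left(\left(-189\right) \left(- \frac{1}{50}\right) + 96 \cdot \frac{1}{2411}\right) - 108 = \left(\frac{189}{50} + \frac{96}{2411}\right) - 108 = \frac{460479}{120550} - 108 = - \frac{12558921}{120550}$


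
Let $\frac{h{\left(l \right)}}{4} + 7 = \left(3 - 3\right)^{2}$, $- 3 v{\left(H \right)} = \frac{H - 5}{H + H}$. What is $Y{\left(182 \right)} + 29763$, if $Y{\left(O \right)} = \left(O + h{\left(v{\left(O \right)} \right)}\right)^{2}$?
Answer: $53479$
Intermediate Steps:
$v{\left(H \right)} = - \frac{-5 + H}{6 H}$ ($v{\left(H \right)} = - \frac{\left(H - 5\right) \frac{1}{H + H}}{3} = - \frac{\left(-5 + H\right) \frac{1}{2 H}}{3} = - \frac{\frac{1}{2} \frac{1}{H} \left(-5 + H\right)}{3} = - \frac{-5 + H}{6 H}$)
$h{\left(l \right)} = -28$ ($h{\left(l \right)} = -28 + 4 \left(3 - 3\right)^{2} = -28 + 4 \cdot 0^{2} = -28 + 4 \cdot 0 = -28 + 0 = -28$)
$Y{\left(O \right)} = \left(-28 + O\right)^{2}$ ($Y{\left(O \right)} = \left(O - 28\right)^{2} = \left(-28 + O\right)^{2}$)
$Y{\left(182 \right)} + 29763 = \left(-28 + 182\right)^{2} + 29763 = 154^{2} + 29763 = 23716 + 29763 = 53479$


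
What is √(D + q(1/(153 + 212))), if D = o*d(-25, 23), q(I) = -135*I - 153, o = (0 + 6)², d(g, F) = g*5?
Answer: 12*I*√172207/73 ≈ 68.216*I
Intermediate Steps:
d(g, F) = 5*g
o = 36 (o = 6² = 36)
q(I) = -153 - 135*I
D = -4500 (D = 36*(5*(-25)) = 36*(-125) = -4500)
√(D + q(1/(153 + 212))) = √(-4500 + (-153 - 135/(153 + 212))) = √(-4500 + (-153 - 135/365)) = √(-4500 + (-153 - 135*1/365)) = √(-4500 + (-153 - 27/73)) = √(-4500 - 11196/73) = √(-339696/73) = 12*I*√172207/73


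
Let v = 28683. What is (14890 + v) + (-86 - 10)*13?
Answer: 42325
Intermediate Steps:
(14890 + v) + (-86 - 10)*13 = (14890 + 28683) + (-86 - 10)*13 = 43573 - 96*13 = 43573 - 1248 = 42325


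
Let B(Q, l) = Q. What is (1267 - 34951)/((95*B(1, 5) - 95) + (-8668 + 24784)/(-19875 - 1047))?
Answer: 58728054/1343 ≈ 43729.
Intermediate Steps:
(1267 - 34951)/((95*B(1, 5) - 95) + (-8668 + 24784)/(-19875 - 1047)) = (1267 - 34951)/((95*1 - 95) + (-8668 + 24784)/(-19875 - 1047)) = -33684/((95 - 95) + 16116/(-20922)) = -33684/(0 + 16116*(-1/20922)) = -33684/(0 - 2686/3487) = -33684/(-2686/3487) = -33684*(-3487/2686) = 58728054/1343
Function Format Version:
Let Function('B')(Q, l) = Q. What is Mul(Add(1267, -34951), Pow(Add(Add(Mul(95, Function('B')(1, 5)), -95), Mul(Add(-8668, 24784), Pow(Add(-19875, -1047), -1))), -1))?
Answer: Rational(58728054, 1343) ≈ 43729.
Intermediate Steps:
Mul(Add(1267, -34951), Pow(Add(Add(Mul(95, Function('B')(1, 5)), -95), Mul(Add(-8668, 24784), Pow(Add(-19875, -1047), -1))), -1)) = Mul(Add(1267, -34951), Pow(Add(Add(Mul(95, 1), -95), Mul(Add(-8668, 24784), Pow(Add(-19875, -1047), -1))), -1)) = Mul(-33684, Pow(Add(Add(95, -95), Mul(16116, Pow(-20922, -1))), -1)) = Mul(-33684, Pow(Add(0, Mul(16116, Rational(-1, 20922))), -1)) = Mul(-33684, Pow(Add(0, Rational(-2686, 3487)), -1)) = Mul(-33684, Pow(Rational(-2686, 3487), -1)) = Mul(-33684, Rational(-3487, 2686)) = Rational(58728054, 1343)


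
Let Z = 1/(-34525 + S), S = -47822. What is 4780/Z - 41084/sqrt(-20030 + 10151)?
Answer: -393618660 + 41084*I*sqrt(9879)/9879 ≈ -3.9362e+8 + 413.35*I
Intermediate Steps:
Z = -1/82347 (Z = 1/(-34525 - 47822) = 1/(-82347) = -1/82347 ≈ -1.2144e-5)
4780/Z - 41084/sqrt(-20030 + 10151) = 4780/(-1/82347) - 41084/sqrt(-20030 + 10151) = 4780*(-82347) - 41084*(-I*sqrt(9879)/9879) = -393618660 - 41084*(-I*sqrt(9879)/9879) = -393618660 - (-41084)*I*sqrt(9879)/9879 = -393618660 + 41084*I*sqrt(9879)/9879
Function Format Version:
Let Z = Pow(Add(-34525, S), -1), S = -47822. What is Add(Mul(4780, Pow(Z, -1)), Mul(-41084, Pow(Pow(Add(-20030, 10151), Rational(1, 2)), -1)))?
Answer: Add(-393618660, Mul(Rational(41084, 9879), I, Pow(9879, Rational(1, 2)))) ≈ Add(-3.9362e+8, Mul(413.35, I))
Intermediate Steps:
Z = Rational(-1, 82347) (Z = Pow(Add(-34525, -47822), -1) = Pow(-82347, -1) = Rational(-1, 82347) ≈ -1.2144e-5)
Add(Mul(4780, Pow(Z, -1)), Mul(-41084, Pow(Pow(Add(-20030, 10151), Rational(1, 2)), -1))) = Add(Mul(4780, Pow(Rational(-1, 82347), -1)), Mul(-41084, Pow(Pow(Add(-20030, 10151), Rational(1, 2)), -1))) = Add(Mul(4780, -82347), Mul(-41084, Pow(Pow(-9879, Rational(1, 2)), -1))) = Add(-393618660, Mul(-41084, Pow(Mul(I, Pow(9879, Rational(1, 2))), -1))) = Add(-393618660, Mul(-41084, Mul(Rational(-1, 9879), I, Pow(9879, Rational(1, 2))))) = Add(-393618660, Mul(Rational(41084, 9879), I, Pow(9879, Rational(1, 2))))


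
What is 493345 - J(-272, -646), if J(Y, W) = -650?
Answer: 493995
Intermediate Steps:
493345 - J(-272, -646) = 493345 - 1*(-650) = 493345 + 650 = 493995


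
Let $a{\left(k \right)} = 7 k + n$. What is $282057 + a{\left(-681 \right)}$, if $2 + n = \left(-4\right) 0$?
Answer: $277288$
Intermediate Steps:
$n = -2$ ($n = -2 - 0 = -2 + 0 = -2$)
$a{\left(k \right)} = -2 + 7 k$ ($a{\left(k \right)} = 7 k - 2 = -2 + 7 k$)
$282057 + a{\left(-681 \right)} = 282057 + \left(-2 + 7 \left(-681\right)\right) = 282057 - 4769 = 277288$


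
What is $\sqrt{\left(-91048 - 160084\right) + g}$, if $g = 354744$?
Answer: $2 \sqrt{25903} \approx 321.89$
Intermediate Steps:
$\sqrt{\left(-91048 - 160084\right) + g} = \sqrt{\left(-91048 - 160084\right) + 354744} = \sqrt{-251132 + 354744} = \sqrt{103612} = 2 \sqrt{25903}$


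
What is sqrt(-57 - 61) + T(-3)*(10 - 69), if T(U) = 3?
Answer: -177 + I*sqrt(118) ≈ -177.0 + 10.863*I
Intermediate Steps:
sqrt(-57 - 61) + T(-3)*(10 - 69) = sqrt(-57 - 61) + 3*(10 - 69) = sqrt(-118) + 3*(-59) = I*sqrt(118) - 177 = -177 + I*sqrt(118)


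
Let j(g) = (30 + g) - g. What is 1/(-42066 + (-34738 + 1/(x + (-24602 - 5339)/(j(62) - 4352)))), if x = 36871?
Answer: -159386403/12241513291690 ≈ -1.3020e-5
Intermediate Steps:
j(g) = 30
1/(-42066 + (-34738 + 1/(x + (-24602 - 5339)/(j(62) - 4352)))) = 1/(-42066 + (-34738 + 1/(36871 + (-24602 - 5339)/(30 - 4352)))) = 1/(-42066 + (-34738 + 1/(36871 - 29941/(-4322)))) = 1/(-42066 + (-34738 + 1/(36871 - 29941*(-1/4322)))) = 1/(-42066 + (-34738 + 1/(36871 + 29941/4322))) = 1/(-42066 + (-34738 + 1/(159386403/4322))) = 1/(-42066 + (-34738 + 4322/159386403)) = 1/(-42066 - 5536764863092/159386403) = 1/(-12241513291690/159386403) = -159386403/12241513291690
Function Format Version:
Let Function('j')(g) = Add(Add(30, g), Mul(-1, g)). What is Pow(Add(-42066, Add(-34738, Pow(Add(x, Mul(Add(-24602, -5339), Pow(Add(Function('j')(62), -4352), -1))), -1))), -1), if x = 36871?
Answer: Rational(-159386403, 12241513291690) ≈ -1.3020e-5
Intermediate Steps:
Function('j')(g) = 30
Pow(Add(-42066, Add(-34738, Pow(Add(x, Mul(Add(-24602, -5339), Pow(Add(Function('j')(62), -4352), -1))), -1))), -1) = Pow(Add(-42066, Add(-34738, Pow(Add(36871, Mul(Add(-24602, -5339), Pow(Add(30, -4352), -1))), -1))), -1) = Pow(Add(-42066, Add(-34738, Pow(Add(36871, Mul(-29941, Pow(-4322, -1))), -1))), -1) = Pow(Add(-42066, Add(-34738, Pow(Add(36871, Mul(-29941, Rational(-1, 4322))), -1))), -1) = Pow(Add(-42066, Add(-34738, Pow(Add(36871, Rational(29941, 4322)), -1))), -1) = Pow(Add(-42066, Add(-34738, Pow(Rational(159386403, 4322), -1))), -1) = Pow(Add(-42066, Add(-34738, Rational(4322, 159386403))), -1) = Pow(Add(-42066, Rational(-5536764863092, 159386403)), -1) = Pow(Rational(-12241513291690, 159386403), -1) = Rational(-159386403, 12241513291690)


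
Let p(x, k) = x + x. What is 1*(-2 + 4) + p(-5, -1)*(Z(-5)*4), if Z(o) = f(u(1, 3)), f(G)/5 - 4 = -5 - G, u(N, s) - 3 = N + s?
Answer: 1602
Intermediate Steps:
u(N, s) = 3 + N + s (u(N, s) = 3 + (N + s) = 3 + N + s)
f(G) = -5 - 5*G (f(G) = 20 + 5*(-5 - G) = 20 + (-25 - 5*G) = -5 - 5*G)
Z(o) = -40 (Z(o) = -5 - 5*(3 + 1 + 3) = -5 - 5*7 = -5 - 35 = -40)
p(x, k) = 2*x
1*(-2 + 4) + p(-5, -1)*(Z(-5)*4) = 1*(-2 + 4) + (2*(-5))*(-40*4) = 1*2 - 10*(-160) = 2 + 1600 = 1602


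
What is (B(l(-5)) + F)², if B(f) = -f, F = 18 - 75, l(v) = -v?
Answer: 3844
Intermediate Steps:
F = -57
(B(l(-5)) + F)² = (-(-1)*(-5) - 57)² = (-1*5 - 57)² = (-5 - 57)² = (-62)² = 3844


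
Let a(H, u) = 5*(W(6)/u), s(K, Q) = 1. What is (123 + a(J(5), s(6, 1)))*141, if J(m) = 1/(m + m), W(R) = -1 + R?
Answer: 20868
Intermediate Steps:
J(m) = 1/(2*m)
a(H, u) = 25/u (a(H, u) = 5*((-1 + 6)/u) = 5*(5/u) = 25/u)
(123 + a(J(5), s(6, 1)))*141 = (123 + 25/1)*141 = (123 + 25*1)*141 = (123 + 25)*141 = 148*141 = 20868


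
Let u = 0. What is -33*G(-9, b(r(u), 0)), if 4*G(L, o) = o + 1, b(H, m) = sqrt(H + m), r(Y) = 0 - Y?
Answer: -33/4 ≈ -8.2500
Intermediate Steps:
r(Y) = -Y
G(L, o) = 1/4 + o/4 (G(L, o) = (o + 1)/4 = (1 + o)/4 = 1/4 + o/4)
-33*G(-9, b(r(u), 0)) = -33*(1/4 + sqrt(-1*0 + 0)/4) = -33*(1/4 + sqrt(0 + 0)/4) = -33*(1/4 + sqrt(0)/4) = -33*(1/4 + (1/4)*0) = -33*(1/4 + 0) = -33*1/4 = -33/4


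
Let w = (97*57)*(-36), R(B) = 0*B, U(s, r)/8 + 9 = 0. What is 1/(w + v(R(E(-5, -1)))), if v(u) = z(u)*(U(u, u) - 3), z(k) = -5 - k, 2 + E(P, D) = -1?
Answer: -1/198669 ≈ -5.0335e-6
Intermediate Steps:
U(s, r) = -72 (U(s, r) = -72 + 8*0 = -72 + 0 = -72)
E(P, D) = -3 (E(P, D) = -2 - 1 = -3)
R(B) = 0
v(u) = 375 + 75*u (v(u) = (-5 - u)*(-72 - 3) = (-5 - u)*(-75) = 375 + 75*u)
w = -199044 (w = 5529*(-36) = -199044)
1/(w + v(R(E(-5, -1)))) = 1/(-199044 + (375 + 75*0)) = 1/(-199044 + (375 + 0)) = 1/(-199044 + 375) = 1/(-198669) = -1/198669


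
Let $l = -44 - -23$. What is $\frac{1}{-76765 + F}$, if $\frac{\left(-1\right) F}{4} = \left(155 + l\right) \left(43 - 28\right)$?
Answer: $- \frac{1}{84805} \approx -1.1792 \cdot 10^{-5}$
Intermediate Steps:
$l = -21$ ($l = -44 + 23 = -21$)
$F = -8040$ ($F = - 4 \left(155 - 21\right) \left(43 - 28\right) = - 4 \cdot 134 \cdot 15 = \left(-4\right) 2010 = -8040$)
$\frac{1}{-76765 + F} = \frac{1}{-76765 - 8040} = \frac{1}{-84805} = - \frac{1}{84805}$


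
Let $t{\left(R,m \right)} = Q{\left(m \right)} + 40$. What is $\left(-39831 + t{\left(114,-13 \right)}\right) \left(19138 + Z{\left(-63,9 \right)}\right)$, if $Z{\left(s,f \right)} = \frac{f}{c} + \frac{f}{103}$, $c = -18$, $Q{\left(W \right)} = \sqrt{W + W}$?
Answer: $- \frac{156869770313}{206} + \frac{3942343 i \sqrt{26}}{206} \approx -7.615 \cdot 10^{8} + 97583.0 i$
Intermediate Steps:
$Q{\left(W \right)} = \sqrt{2} \sqrt{W}$ ($Q{\left(W \right)} = \sqrt{2 W} = \sqrt{2} \sqrt{W}$)
$t{\left(R,m \right)} = 40 + \sqrt{2} \sqrt{m}$ ($t{\left(R,m \right)} = \sqrt{2} \sqrt{m} + 40 = 40 + \sqrt{2} \sqrt{m}$)
$Z{\left(s,f \right)} = - \frac{85 f}{1854}$ ($Z{\left(s,f \right)} = \frac{f}{-18} + \frac{f}{103} = f \left(- \frac{1}{18}\right) + f \frac{1}{103} = - \frac{f}{18} + \frac{f}{103} = - \frac{85 f}{1854}$)
$\left(-39831 + t{\left(114,-13 \right)}\right) \left(19138 + Z{\left(-63,9 \right)}\right) = \left(-39831 + \left(40 + \sqrt{2} \sqrt{-13}\right)\right) \left(19138 - \frac{85}{206}\right) = \left(-39831 + \left(40 + \sqrt{2} i \sqrt{13}\right)\right) \left(19138 - \frac{85}{206}\right) = \left(-39831 + \left(40 + i \sqrt{26}\right)\right) \frac{3942343}{206} = \left(-39791 + i \sqrt{26}\right) \frac{3942343}{206} = - \frac{156869770313}{206} + \frac{3942343 i \sqrt{26}}{206}$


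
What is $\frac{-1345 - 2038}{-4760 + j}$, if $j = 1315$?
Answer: $\frac{3383}{3445} \approx 0.982$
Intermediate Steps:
$\frac{-1345 - 2038}{-4760 + j} = \frac{-1345 - 2038}{-4760 + 1315} = - \frac{3383}{-3445} = \left(-3383\right) \left(- \frac{1}{3445}\right) = \frac{3383}{3445}$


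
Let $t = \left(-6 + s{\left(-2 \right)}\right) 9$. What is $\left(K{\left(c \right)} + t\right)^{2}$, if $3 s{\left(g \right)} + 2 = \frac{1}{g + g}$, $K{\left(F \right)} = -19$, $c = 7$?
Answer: $\frac{101761}{16} \approx 6360.1$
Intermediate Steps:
$s{\left(g \right)} = - \frac{2}{3} + \frac{1}{6 g}$ ($s{\left(g \right)} = - \frac{2}{3} + \frac{1}{3 \left(g + g\right)} = - \frac{2}{3} + \frac{1}{3 \cdot 2 g} = - \frac{2}{3} + \frac{\frac{1}{2} \frac{1}{g}}{3} = - \frac{2}{3} + \frac{1}{6 g}$)
$t = - \frac{243}{4}$ ($t = \left(-6 + \frac{1 - -8}{6 \left(-2\right)}\right) 9 = \left(-6 + \frac{1}{6} \left(- \frac{1}{2}\right) \left(1 + 8\right)\right) 9 = \left(-6 + \frac{1}{6} \left(- \frac{1}{2}\right) 9\right) 9 = \left(-6 - \frac{3}{4}\right) 9 = \left(- \frac{27}{4}\right) 9 = - \frac{243}{4} \approx -60.75$)
$\left(K{\left(c \right)} + t\right)^{2} = \left(-19 - \frac{243}{4}\right)^{2} = \left(- \frac{319}{4}\right)^{2} = \frac{101761}{16}$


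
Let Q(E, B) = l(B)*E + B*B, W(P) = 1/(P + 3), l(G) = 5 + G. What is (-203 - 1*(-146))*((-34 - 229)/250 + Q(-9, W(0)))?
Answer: 2092223/750 ≈ 2789.6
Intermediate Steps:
W(P) = 1/(3 + P)
Q(E, B) = B² + E*(5 + B) (Q(E, B) = (5 + B)*E + B*B = E*(5 + B) + B² = B² + E*(5 + B))
(-203 - 1*(-146))*((-34 - 229)/250 + Q(-9, W(0))) = (-203 - 1*(-146))*((-34 - 229)/250 + ((1/(3 + 0))² - 9*(5 + 1/(3 + 0)))) = (-203 + 146)*(-263*1/250 + ((1/3)² - 9*(5 + 1/3))) = -57*(-263/250 + ((⅓)² - 9*(5 + ⅓))) = -57*(-263/250 + (⅑ - 9*16/3)) = -57*(-263/250 + (⅑ - 48)) = -57*(-263/250 - 431/9) = -57*(-110117/2250) = 2092223/750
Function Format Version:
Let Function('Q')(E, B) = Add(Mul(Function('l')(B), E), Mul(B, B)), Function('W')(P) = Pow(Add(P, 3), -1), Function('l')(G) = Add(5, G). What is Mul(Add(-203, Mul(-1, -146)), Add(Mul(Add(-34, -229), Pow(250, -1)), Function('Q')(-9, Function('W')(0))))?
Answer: Rational(2092223, 750) ≈ 2789.6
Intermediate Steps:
Function('W')(P) = Pow(Add(3, P), -1)
Function('Q')(E, B) = Add(Pow(B, 2), Mul(E, Add(5, B))) (Function('Q')(E, B) = Add(Mul(Add(5, B), E), Mul(B, B)) = Add(Mul(E, Add(5, B)), Pow(B, 2)) = Add(Pow(B, 2), Mul(E, Add(5, B))))
Mul(Add(-203, Mul(-1, -146)), Add(Mul(Add(-34, -229), Pow(250, -1)), Function('Q')(-9, Function('W')(0)))) = Mul(Add(-203, Mul(-1, -146)), Add(Mul(Add(-34, -229), Pow(250, -1)), Add(Pow(Pow(Add(3, 0), -1), 2), Mul(-9, Add(5, Pow(Add(3, 0), -1)))))) = Mul(Add(-203, 146), Add(Mul(-263, Rational(1, 250)), Add(Pow(Pow(3, -1), 2), Mul(-9, Add(5, Pow(3, -1)))))) = Mul(-57, Add(Rational(-263, 250), Add(Pow(Rational(1, 3), 2), Mul(-9, Add(5, Rational(1, 3)))))) = Mul(-57, Add(Rational(-263, 250), Add(Rational(1, 9), Mul(-9, Rational(16, 3))))) = Mul(-57, Add(Rational(-263, 250), Add(Rational(1, 9), -48))) = Mul(-57, Add(Rational(-263, 250), Rational(-431, 9))) = Mul(-57, Rational(-110117, 2250)) = Rational(2092223, 750)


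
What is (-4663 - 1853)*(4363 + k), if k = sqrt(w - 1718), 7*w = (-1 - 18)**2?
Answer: -28429308 - 6516*I*sqrt(81655)/7 ≈ -2.8429e+7 - 2.66e+5*I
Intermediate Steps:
w = 361/7 (w = (-1 - 18)**2/7 = (1/7)*(-19)**2 = (1/7)*361 = 361/7 ≈ 51.571)
k = I*sqrt(81655)/7 (k = sqrt(361/7 - 1718) = sqrt(-11665/7) = I*sqrt(81655)/7 ≈ 40.822*I)
(-4663 - 1853)*(4363 + k) = (-4663 - 1853)*(4363 + I*sqrt(81655)/7) = -6516*(4363 + I*sqrt(81655)/7) = -28429308 - 6516*I*sqrt(81655)/7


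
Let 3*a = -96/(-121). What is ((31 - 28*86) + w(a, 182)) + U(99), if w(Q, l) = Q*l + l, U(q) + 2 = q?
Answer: -248034/121 ≈ -2049.9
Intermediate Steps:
U(q) = -2 + q
a = 32/121 (a = (-96/(-121))/3 = (-96*(-1/121))/3 = (1/3)*(96/121) = 32/121 ≈ 0.26446)
w(Q, l) = l + Q*l
((31 - 28*86) + w(a, 182)) + U(99) = ((31 - 28*86) + 182*(1 + 32/121)) + (-2 + 99) = ((31 - 2408) + 182*(153/121)) + 97 = (-2377 + 27846/121) + 97 = -259771/121 + 97 = -248034/121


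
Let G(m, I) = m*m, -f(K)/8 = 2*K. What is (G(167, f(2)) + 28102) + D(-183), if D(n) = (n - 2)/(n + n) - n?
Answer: 20559869/366 ≈ 56175.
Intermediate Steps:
D(n) = -n + (-2 + n)/(2*n) (D(n) = (-2 + n)/((2*n)) - n = (-2 + n)*(1/(2*n)) - n = (-2 + n)/(2*n) - n = -n + (-2 + n)/(2*n))
f(K) = -16*K
G(m, I) = m²
(G(167, f(2)) + 28102) + D(-183) = (167² + 28102) + (½ - 1*(-183) - 1/(-183)) = (27889 + 28102) + (½ + 183 - 1*(-1/183)) = 55991 + (½ + 183 + 1/183) = 55991 + 67163/366 = 20559869/366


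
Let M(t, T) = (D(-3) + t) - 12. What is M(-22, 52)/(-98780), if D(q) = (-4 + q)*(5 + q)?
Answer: 12/24695 ≈ 0.00048593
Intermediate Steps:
M(t, T) = -26 + t (M(t, T) = ((-20 - 3 + (-3)²) + t) - 12 = ((-20 - 3 + 9) + t) - 12 = (-14 + t) - 12 = -26 + t)
M(-22, 52)/(-98780) = (-26 - 22)/(-98780) = -48*(-1/98780) = 12/24695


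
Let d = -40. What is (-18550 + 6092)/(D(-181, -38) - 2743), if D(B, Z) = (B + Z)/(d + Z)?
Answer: 323908/71245 ≈ 4.5464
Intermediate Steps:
D(B, Z) = (B + Z)/(-40 + Z)
(-18550 + 6092)/(D(-181, -38) - 2743) = (-18550 + 6092)/((-181 - 38)/(-40 - 38) - 2743) = -12458/(-219/(-78) - 2743) = -12458/(-1/78*(-219) - 2743) = -12458/(73/26 - 2743) = -12458/(-71245/26) = -12458*(-26/71245) = 323908/71245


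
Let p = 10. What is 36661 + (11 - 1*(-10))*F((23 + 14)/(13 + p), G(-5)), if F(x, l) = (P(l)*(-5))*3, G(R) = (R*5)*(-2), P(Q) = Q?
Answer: 20911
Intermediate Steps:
G(R) = -10*R (G(R) = (5*R)*(-2) = -10*R)
F(x, l) = -15*l (F(x, l) = (l*(-5))*3 = -5*l*3 = -15*l)
36661 + (11 - 1*(-10))*F((23 + 14)/(13 + p), G(-5)) = 36661 + (11 - 1*(-10))*(-(-150)*(-5)) = 36661 + (11 + 10)*(-15*50) = 36661 + 21*(-750) = 36661 - 15750 = 20911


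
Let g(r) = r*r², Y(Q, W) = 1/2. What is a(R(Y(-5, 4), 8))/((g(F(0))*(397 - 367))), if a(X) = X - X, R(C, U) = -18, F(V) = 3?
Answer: 0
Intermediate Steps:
Y(Q, W) = ½
g(r) = r³
a(X) = 0
a(R(Y(-5, 4), 8))/((g(F(0))*(397 - 367))) = 0/((3³*(397 - 367))) = 0/((27*30)) = 0/810 = 0*(1/810) = 0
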